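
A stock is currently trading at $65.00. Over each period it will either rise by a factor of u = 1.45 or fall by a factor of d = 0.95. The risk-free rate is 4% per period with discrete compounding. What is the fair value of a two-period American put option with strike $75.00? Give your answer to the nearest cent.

Risk-neutral probability p = (1 + 0.04 − 0.95)/(1.45 − 0.95) = 0.0900/0.5000 = 0.1800
Terminal stock prices: S_uu = 136.7, S_ud = 89.54, S_dd = 58.66
Terminal payoffs (K − S): max(-61.66, 0) = 0, max(-14.54, 0) = 0, max(16.34, 0) = 16.34
Node u (S = 94.25): continuation = 1/1.04·[0.1800·0.0000 + 0.8200·0.0000] = 0.0000; exercise value = 0.0000 ≤ continuation, so V_u = 0.0000
Node d (S = 61.75): continuation = 1/1.04·[0.1800·0.0000 + 0.8200·16.3375] = 12.8815; exercise value = 13.2500 > continuation, so V_d = 13.2500 (exercise)
Node 0 (S = 65): continuation = 1/1.04·[0.1800·0.0000 + 0.8200·13.2500] = 10.4471; exercise value = 10.0000 ≤ continuation, so V_0 = 10.4471

$10.45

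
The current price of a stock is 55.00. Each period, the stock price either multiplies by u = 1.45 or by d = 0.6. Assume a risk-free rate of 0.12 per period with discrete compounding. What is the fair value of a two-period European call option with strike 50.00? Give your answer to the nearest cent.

19.58

Risk-neutral probability p = (1 + 0.12 − 0.6)/(1.45 − 0.6) = 0.5200/0.8500 = 0.6118
Terminal stock prices: S_uu = 115.6, S_ud = 47.85, S_dd = 19.8
Terminal payoffs (S − K): max(65.64, 0) = 65.64, max(-2.15, 0) = 0, max(-30.2, 0) = 0
Node u (S = 79.75): V_u = 1/1.12·[0.6118·65.6375 + 0.3882·0.0000] = 35.8524
Node d (S = 33): V_d = 1/1.12·[0.6118·0.0000 + 0.3882·0.0000] = 0.0000
Node 0 (S = 55): V_0 = 1/1.12·[0.6118·35.8524 + 0.3882·0.0000] = 19.5833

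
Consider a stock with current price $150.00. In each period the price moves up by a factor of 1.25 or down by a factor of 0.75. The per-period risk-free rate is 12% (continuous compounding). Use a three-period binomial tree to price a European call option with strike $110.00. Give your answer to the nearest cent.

$74.16

Risk-neutral probability p = (e^0.12 − 0.75)/(1.25 − 0.75) = 0.3775/0.5000 = 0.7550
Terminal stock prices: S_uuu = 293, S_uud = 175.8, S_udd = 105.5, S_ddd = 63.28
Terminal payoffs (S − K): max(183, 0) = 183, max(65.78, 0) = 65.78, max(-4.531, 0) = 0, max(-46.72, 0) = 0
Node uu (S = 234.4): V_uu = e^(−0.12)·[0.7550·182.9688 + 0.2450·65.7812] = 136.8138
Node ud (S = 140.6): V_ud = e^(−0.12)·[0.7550·65.7812 + 0.2450·0.0000] = 44.0484
Node dd (S = 84.38): V_dd = e^(−0.12)·[0.7550·0.0000 + 0.2450·0.0000] = 0.0000
Node u (S = 187.5): V_u = e^(−0.12)·[0.7550·136.8138 + 0.2450·44.0484] = 101.1849
Node d (S = 112.5): V_d = e^(−0.12)·[0.7550·44.0484 + 0.2450·0.0000] = 29.4957
Node 0 (S = 150): V_0 = e^(−0.12)·[0.7550·101.1849 + 0.2450·29.4957] = 74.1648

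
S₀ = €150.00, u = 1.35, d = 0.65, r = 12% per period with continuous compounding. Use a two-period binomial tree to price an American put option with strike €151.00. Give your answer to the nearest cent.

Risk-neutral probability p = (e^0.12 − 0.65)/(1.35 − 0.65) = 0.4775/0.7000 = 0.6821
Terminal stock prices: S_uu = 273.4, S_ud = 131.6, S_dd = 63.38
Terminal payoffs (K − S): max(-122.4, 0) = 0, max(19.38, 0) = 19.38, max(87.62, 0) = 87.62
Node u (S = 202.5): continuation = e^(−0.12)·[0.6821·0.0000 + 0.3179·19.3750] = 5.4622; exercise value = 0.0000 ≤ continuation, so V_u = 5.4622
Node d (S = 97.5): continuation = e^(−0.12)·[0.6821·19.3750 + 0.3179·87.6250] = 36.4250; exercise value = 53.5000 > continuation, so V_d = 53.5000 (exercise)
Node 0 (S = 150): continuation = e^(−0.12)·[0.6821·5.4622 + 0.3179·53.5000] = 18.3872; exercise value = 1.0000 ≤ continuation, so V_0 = 18.3872

€18.39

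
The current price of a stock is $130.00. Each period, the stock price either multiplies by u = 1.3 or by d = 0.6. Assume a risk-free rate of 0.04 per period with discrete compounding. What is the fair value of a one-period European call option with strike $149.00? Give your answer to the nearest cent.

Risk-neutral probability p = (1 + 0.04 − 0.6)/(1.3 − 0.6) = 0.4400/0.7000 = 0.6286
Terminal stock prices: S_u = 169, S_d = 78
Terminal payoffs (S − K): max(20, 0) = 20, max(-71, 0) = 0
Node 0 (S = 130): V_0 = 1/1.04·[0.6286·20.0000 + 0.3714·0.0000] = 12.0879

$12.09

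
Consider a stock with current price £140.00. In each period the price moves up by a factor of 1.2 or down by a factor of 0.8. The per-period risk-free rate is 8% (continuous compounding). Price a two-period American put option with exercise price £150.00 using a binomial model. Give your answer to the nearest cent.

Risk-neutral probability p = (e^0.08 − 0.8)/(1.2 − 0.8) = 0.2833/0.4000 = 0.7082
Terminal stock prices: S_uu = 201.6, S_ud = 134.4, S_dd = 89.6
Terminal payoffs (K − S): max(-51.6, 0) = 0, max(15.6, 0) = 15.6, max(60.4, 0) = 60.4
Node u (S = 168): continuation = e^(−0.08)·[0.7082·0.0000 + 0.2918·15.6000] = 4.2018; exercise value = 0.0000 ≤ continuation, so V_u = 4.2018
Node d (S = 112): continuation = e^(−0.08)·[0.7082·15.6000 + 0.2918·60.4000] = 26.4675; exercise value = 38.0000 > continuation, so V_d = 38.0000 (exercise)
Node 0 (S = 140): continuation = e^(−0.08)·[0.7082·4.2018 + 0.2918·38.0000] = 12.9823; exercise value = 10.0000 ≤ continuation, so V_0 = 12.9823

£12.98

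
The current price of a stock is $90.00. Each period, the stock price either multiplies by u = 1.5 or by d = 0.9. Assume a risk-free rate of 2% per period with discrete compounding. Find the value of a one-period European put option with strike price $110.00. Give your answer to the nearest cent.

Risk-neutral probability p = (1 + 0.02 − 0.9)/(1.5 − 0.9) = 0.1200/0.6000 = 0.2000
Terminal stock prices: S_u = 135, S_d = 81
Terminal payoffs (K − S): max(-25, 0) = 0, max(29, 0) = 29
Node 0 (S = 90): V_0 = 1/1.02·[0.2000·0.0000 + 0.8000·29.0000] = 22.7451

$22.75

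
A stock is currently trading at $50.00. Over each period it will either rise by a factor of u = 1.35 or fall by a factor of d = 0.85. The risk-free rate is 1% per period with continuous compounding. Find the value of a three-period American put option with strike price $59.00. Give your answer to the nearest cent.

Risk-neutral probability p = (e^0.01 − 0.85)/(1.35 − 0.85) = 0.1601/0.5000 = 0.3201
Terminal stock prices: S_uuu = 123, S_uud = 77.46, S_udd = 48.77, S_ddd = 30.71
Terminal payoffs (K − S): max(-64.02, 0) = 0, max(-18.46, 0) = 0, max(10.23, 0) = 10.23, max(28.29, 0) = 28.29
Node uu (S = 91.13): continuation = e^(−0.01)·[0.3201·0.0000 + 0.6799·0.0000] = 0.0000; exercise value = 0.0000 ≤ continuation, so V_uu = 0.0000
Node ud (S = 57.38): continuation = e^(−0.01)·[0.3201·0.0000 + 0.6799·10.2313] = 6.8870; exercise value = 1.6250 ≤ continuation, so V_ud = 6.8870
Node dd (S = 36.12): continuation = e^(−0.01)·[0.3201·10.2313 + 0.6799·28.2938] = 22.2879; exercise value = 22.8750 > continuation, so V_dd = 22.8750 (exercise)
Node u (S = 67.5): continuation = e^(−0.01)·[0.3201·0.0000 + 0.6799·6.8870] = 4.6359; exercise value = 0.0000 ≤ continuation, so V_u = 4.6359
Node d (S = 42.5): continuation = e^(−0.01)·[0.3201·6.8870 + 0.6799·22.8750] = 17.5806; exercise value = 16.5000 ≤ continuation, so V_d = 17.5806
Node 0 (S = 50): continuation = e^(−0.01)·[0.3201·4.6359 + 0.6799·17.5806] = 13.3033; exercise value = 9.0000 ≤ continuation, so V_0 = 13.3033

$13.30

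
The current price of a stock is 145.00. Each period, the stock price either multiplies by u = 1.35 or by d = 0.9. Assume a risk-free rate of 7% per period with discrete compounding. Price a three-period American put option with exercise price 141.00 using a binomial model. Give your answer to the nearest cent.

7.96

Risk-neutral probability p = (1 + 0.07 − 0.9)/(1.35 − 0.9) = 0.1700/0.4500 = 0.3778
Terminal stock prices: S_uuu = 356.8, S_uud = 237.8, S_udd = 158.6, S_ddd = 105.7
Terminal payoffs (K − S): max(-215.8, 0) = 0, max(-96.84, 0) = 0, max(-17.56, 0) = 0, max(35.29, 0) = 35.29
Node uu (S = 264.3): continuation = 1/1.07·[0.3778·0.0000 + 0.6222·0.0000] = 0.0000; exercise value = 0.0000 ≤ continuation, so V_uu = 0.0000
Node ud (S = 176.2): continuation = 1/1.07·[0.3778·0.0000 + 0.6222·0.0000] = 0.0000; exercise value = 0.0000 ≤ continuation, so V_ud = 0.0000
Node dd (S = 117.5): continuation = 1/1.07·[0.3778·0.0000 + 0.6222·35.2950] = 20.5246; exercise value = 23.5500 > continuation, so V_dd = 23.5500 (exercise)
Node u (S = 195.8): continuation = 1/1.07·[0.3778·0.0000 + 0.6222·0.0000] = 0.0000; exercise value = 0.0000 ≤ continuation, so V_u = 0.0000
Node d (S = 130.5): continuation = 1/1.07·[0.3778·0.0000 + 0.6222·23.5500] = 13.6947; exercise value = 10.5000 ≤ continuation, so V_d = 13.6947
Node 0 (S = 145): continuation = 1/1.07·[0.3778·0.0000 + 0.6222·13.6947] = 7.9637; exercise value = 0.0000 ≤ continuation, so V_0 = 7.9637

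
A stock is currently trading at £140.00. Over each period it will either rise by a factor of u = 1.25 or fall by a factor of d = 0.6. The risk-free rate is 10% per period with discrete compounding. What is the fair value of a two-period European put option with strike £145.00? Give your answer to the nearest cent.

Risk-neutral probability p = (1 + 0.1 − 0.6)/(1.25 − 0.6) = 0.5000/0.6500 = 0.7692
Terminal stock prices: S_uu = 218.8, S_ud = 105, S_dd = 50.4
Terminal payoffs (K − S): max(-73.75, 0) = 0, max(40, 0) = 40, max(94.6, 0) = 94.6
Node u (S = 175): V_u = 1/1.1·[0.7692·0.0000 + 0.2308·40.0000] = 8.3916
Node d (S = 84): V_d = 1/1.1·[0.7692·40.0000 + 0.2308·94.6000] = 47.8182
Node 0 (S = 140): V_0 = 1/1.1·[0.7692·8.3916 + 0.2308·47.8182] = 15.9000

£15.90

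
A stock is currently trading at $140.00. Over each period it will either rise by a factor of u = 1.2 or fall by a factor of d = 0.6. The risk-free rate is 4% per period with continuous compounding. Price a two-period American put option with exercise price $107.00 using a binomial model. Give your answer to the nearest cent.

Risk-neutral probability p = (e^0.04 − 0.6)/(1.2 − 0.6) = 0.4408/0.6000 = 0.7347
Terminal stock prices: S_uu = 201.6, S_ud = 100.8, S_dd = 50.4
Terminal payoffs (K − S): max(-94.6, 0) = 0, max(6.2, 0) = 6.2, max(56.6, 0) = 56.6
Node u (S = 168): continuation = e^(−0.04)·[0.7347·0.0000 + 0.2653·6.2000] = 1.5805; exercise value = 0.0000 ≤ continuation, so V_u = 1.5805
Node d (S = 84): continuation = e^(−0.04)·[0.7347·6.2000 + 0.2653·56.6000] = 18.8045; exercise value = 23.0000 > continuation, so V_d = 23.0000 (exercise)
Node 0 (S = 140): continuation = e^(−0.04)·[0.7347·1.5805 + 0.2653·23.0000] = 6.9786; exercise value = 0.0000 ≤ continuation, so V_0 = 6.9786

$6.98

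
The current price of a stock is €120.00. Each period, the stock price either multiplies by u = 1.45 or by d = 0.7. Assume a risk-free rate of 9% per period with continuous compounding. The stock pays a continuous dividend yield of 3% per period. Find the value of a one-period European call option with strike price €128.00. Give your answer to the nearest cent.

€20.28

Per-period risk-free factor R = e^0.09 = 1.0942; dividend-adjusted growth = e^(0.09−0.03) = 1.0618.
Risk-neutral probability p = (1.0618 − 0.7)/(1.45 − 0.7) = 0.3618/0.7500 = 0.4824
Terminal stock prices: S_u = 174, S_d = 84
Terminal payoffs (S − K): max(46, 0) = 46, max(-44, 0) = 0
Node 0 (S = 120): V_0 = e^(−0.09)·[0.4824·46.0000 + 0.5176·0.0000] = 20.2825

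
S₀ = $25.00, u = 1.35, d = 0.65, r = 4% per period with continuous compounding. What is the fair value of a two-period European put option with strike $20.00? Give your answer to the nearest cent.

Risk-neutral probability p = (e^0.04 − 0.65)/(1.35 − 0.65) = 0.3908/0.7000 = 0.5583
Terminal stock prices: S_uu = 45.56, S_ud = 21.94, S_dd = 10.56
Terminal payoffs (K − S): max(-25.56, 0) = 0, max(-1.938, 0) = 0, max(9.437, 0) = 9.437
Node u (S = 33.75): V_u = e^(−0.04)·[0.5583·0.0000 + 0.4417·0.0000] = 0.0000
Node d (S = 16.25): V_d = e^(−0.04)·[0.5583·0.0000 + 0.4417·9.4375] = 4.0051
Node 0 (S = 25): V_0 = e^(−0.04)·[0.5583·0.0000 + 0.4417·4.0051] = 1.6997

$1.70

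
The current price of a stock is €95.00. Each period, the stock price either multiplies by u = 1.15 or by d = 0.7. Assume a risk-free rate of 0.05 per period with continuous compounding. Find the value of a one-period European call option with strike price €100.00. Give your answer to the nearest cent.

Risk-neutral probability p = (e^0.05 − 0.7)/(1.15 − 0.7) = 0.3513/0.4500 = 0.7806
Terminal stock prices: S_u = 109.2, S_d = 66.5
Terminal payoffs (S − K): max(9.25, 0) = 9.25, max(-33.5, 0) = 0
Node 0 (S = 95): V_0 = e^(−0.05)·[0.7806·9.2500 + 0.2194·0.0000] = 6.8684

€6.87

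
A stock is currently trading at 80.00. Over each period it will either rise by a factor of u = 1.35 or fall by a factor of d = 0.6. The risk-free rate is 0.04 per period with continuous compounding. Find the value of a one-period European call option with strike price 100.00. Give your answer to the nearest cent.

Risk-neutral probability p = (e^0.04 − 0.6)/(1.35 − 0.6) = 0.4408/0.7500 = 0.5877
Terminal stock prices: S_u = 108, S_d = 48
Terminal payoffs (S − K): max(8, 0) = 8, max(-52, 0) = 0
Node 0 (S = 80): V_0 = e^(−0.04)·[0.5877·8.0000 + 0.4123·0.0000] = 4.5176

4.52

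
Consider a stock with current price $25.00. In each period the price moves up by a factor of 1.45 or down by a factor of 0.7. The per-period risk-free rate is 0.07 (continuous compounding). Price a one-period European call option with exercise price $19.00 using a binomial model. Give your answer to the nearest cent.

$7.99

Risk-neutral probability p = (e^0.07 − 0.7)/(1.45 − 0.7) = 0.3725/0.7500 = 0.4967
Terminal stock prices: S_u = 36.25, S_d = 17.5
Terminal payoffs (S − K): max(17.25, 0) = 17.25, max(-1.5, 0) = 0
Node 0 (S = 25): V_0 = e^(−0.07)·[0.4967·17.2500 + 0.5033·0.0000] = 7.9885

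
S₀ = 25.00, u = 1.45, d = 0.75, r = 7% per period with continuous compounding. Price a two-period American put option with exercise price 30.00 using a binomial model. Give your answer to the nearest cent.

6.26

Risk-neutral probability p = (e^0.07 − 0.75)/(1.45 − 0.75) = 0.3225/0.7000 = 0.4607
Terminal stock prices: S_uu = 52.56, S_ud = 27.19, S_dd = 14.06
Terminal payoffs (K − S): max(-22.56, 0) = 0, max(2.812, 0) = 2.812, max(15.94, 0) = 15.94
Node u (S = 36.25): continuation = e^(−0.07)·[0.4607·0.0000 + 0.5393·2.8125] = 1.4142; exercise value = 0.0000 ≤ continuation, so V_u = 1.4142
Node d (S = 18.75): continuation = e^(−0.07)·[0.4607·2.8125 + 0.5393·15.9375] = 9.2218; exercise value = 11.2500 > continuation, so V_d = 11.2500 (exercise)
Node 0 (S = 25): continuation = e^(−0.07)·[0.4607·1.4142 + 0.5393·11.2500] = 6.2642; exercise value = 5.0000 ≤ continuation, so V_0 = 6.2642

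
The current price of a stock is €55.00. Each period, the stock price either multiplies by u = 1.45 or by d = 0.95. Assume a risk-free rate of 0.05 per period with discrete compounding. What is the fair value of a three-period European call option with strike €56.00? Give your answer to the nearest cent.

€10.54

Risk-neutral probability p = (1 + 0.05 − 0.95)/(1.45 − 0.95) = 0.1000/0.5000 = 0.2000
Terminal stock prices: S_uuu = 167.7, S_uud = 109.9, S_udd = 71.97, S_ddd = 47.16
Terminal payoffs (S − K): max(111.7, 0) = 111.7, max(53.86, 0) = 53.86, max(15.97, 0) = 15.97, max(-8.844, 0) = 0
Node uu (S = 115.6): V_uu = 1/1.05·[0.2000·111.6744 + 0.8000·53.8556] = 62.3042
Node ud (S = 75.76): V_ud = 1/1.05·[0.2000·53.8556 + 0.8000·15.9744] = 22.4292
Node dd (S = 49.64): V_dd = 1/1.05·[0.2000·15.9744 + 0.8000·0.0000] = 3.0427
Node u (S = 79.75): V_u = 1/1.05·[0.2000·62.3042 + 0.8000·22.4292] = 28.9563
Node d (S = 52.25): V_d = 1/1.05·[0.2000·22.4292 + 0.8000·3.0427] = 6.5905
Node 0 (S = 55): V_0 = 1/1.05·[0.2000·28.9563 + 0.8000·6.5905] = 10.5368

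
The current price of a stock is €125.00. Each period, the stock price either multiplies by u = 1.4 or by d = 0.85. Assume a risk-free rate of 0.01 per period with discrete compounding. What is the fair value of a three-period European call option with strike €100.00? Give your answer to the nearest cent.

Risk-neutral probability p = (1 + 0.01 − 0.85)/(1.4 − 0.85) = 0.1600/0.5500 = 0.2909
Terminal stock prices: S_uuu = 343, S_uud = 208.2, S_udd = 126.4, S_ddd = 76.77
Terminal payoffs (S − K): max(243, 0) = 243, max(108.2, 0) = 108.2, max(26.44, 0) = 26.44, max(-23.23, 0) = 0
Node uu (S = 245): V_uu = 1/1.01·[0.2909·243.0000 + 0.7091·108.2500] = 145.9901
Node ud (S = 148.8): V_ud = 1/1.01·[0.2909·108.2500 + 0.7091·26.4375] = 49.7401
Node dd (S = 90.31): V_dd = 1/1.01·[0.2909·26.4375 + 0.7091·0.0000] = 7.6148
Node u (S = 175): V_u = 1/1.01·[0.2909·145.9901 + 0.7091·49.7401] = 76.9704
Node d (S = 106.2): V_d = 1/1.01·[0.2909·49.7401 + 0.7091·7.6148] = 19.6727
Node 0 (S = 125): V_0 = 1/1.01·[0.2909·76.9704 + 0.7091·19.6727] = 35.9813

€35.98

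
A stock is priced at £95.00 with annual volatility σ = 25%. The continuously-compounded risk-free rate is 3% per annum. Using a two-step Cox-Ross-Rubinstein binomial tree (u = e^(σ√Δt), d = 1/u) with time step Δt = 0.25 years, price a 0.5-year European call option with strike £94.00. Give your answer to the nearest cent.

£7.35

CRR parameters: u = e^(σ√Δt) = e^(0.25·√0.25) = 1.1331, d = 1/u = 0.8825
Per-period rate: rΔt = 0.03·0.25 = 0.0075, so R = e^0.0075 = 1.0075
Risk-neutral probability p = (e^0.0075 − 0.8825)/(1.1331 − 0.8825) = 0.1250/0.2507 = 0.4988
Terminal stock prices: S_uu = 122, S_ud = 95, S_dd = 73.99
Terminal payoffs (S − K): max(27.98, 0) = 27.98, max(1, 0) = 1, max(-20.01, 0) = 0
Node u (S = 107.6): V_u = e^(−0.0075)·[0.4988·27.9824 + 0.5012·1.0000] = 14.3515
Node d (S = 83.84): V_d = e^(−0.0075)·[0.4988·1.0000 + 0.5012·0.0000] = 0.4951
Node 0 (S = 95): V_0 = e^(−0.0075)·[0.4988·14.3515 + 0.5012·0.4951] = 7.3517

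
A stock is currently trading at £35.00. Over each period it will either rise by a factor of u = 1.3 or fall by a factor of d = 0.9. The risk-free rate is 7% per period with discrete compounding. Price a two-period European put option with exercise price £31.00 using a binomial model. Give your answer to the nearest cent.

Risk-neutral probability p = (1 + 0.07 − 0.9)/(1.3 − 0.9) = 0.1700/0.4000 = 0.4250
Terminal stock prices: S_uu = 59.15, S_ud = 40.95, S_dd = 28.35
Terminal payoffs (K − S): max(-28.15, 0) = 0, max(-9.95, 0) = 0, max(2.65, 0) = 2.65
Node u (S = 45.5): V_u = 1/1.07·[0.4250·0.0000 + 0.5750·0.0000] = 0.0000
Node d (S = 31.5): V_d = 1/1.07·[0.4250·0.0000 + 0.5750·2.6500] = 1.4241
Node 0 (S = 35): V_0 = 1/1.07·[0.4250·0.0000 + 0.5750·1.4241] = 0.7653

£0.77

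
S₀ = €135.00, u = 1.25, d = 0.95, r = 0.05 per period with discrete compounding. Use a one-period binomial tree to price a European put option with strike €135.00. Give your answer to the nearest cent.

Risk-neutral probability p = (1 + 0.05 − 0.95)/(1.25 − 0.95) = 0.1000/0.3000 = 0.3333
Terminal stock prices: S_u = 168.8, S_d = 128.2
Terminal payoffs (K − S): max(-33.75, 0) = 0, max(6.75, 0) = 6.75
Node 0 (S = 135): V_0 = 1/1.05·[0.3333·0.0000 + 0.6667·6.7500] = 4.2857

€4.29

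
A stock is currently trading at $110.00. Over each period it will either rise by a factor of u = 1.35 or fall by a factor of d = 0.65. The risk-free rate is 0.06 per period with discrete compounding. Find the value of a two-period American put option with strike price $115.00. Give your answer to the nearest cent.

$20.99

Risk-neutral probability p = (1 + 0.06 − 0.65)/(1.35 − 0.65) = 0.4100/0.7000 = 0.5857
Terminal stock prices: S_uu = 200.5, S_ud = 96.53, S_dd = 46.48
Terminal payoffs (K − S): max(-85.48, 0) = 0, max(18.47, 0) = 18.47, max(68.53, 0) = 68.53
Node u (S = 148.5): continuation = 1/1.06·[0.5857·0.0000 + 0.4143·18.4750] = 7.2207; exercise value = 0.0000 ≤ continuation, so V_u = 7.2207
Node d (S = 71.5): continuation = 1/1.06·[0.5857·18.4750 + 0.4143·68.5250] = 36.9906; exercise value = 43.5000 > continuation, so V_d = 43.5000 (exercise)
Node 0 (S = 110): continuation = 1/1.06·[0.5857·7.2207 + 0.4143·43.5000] = 20.9912; exercise value = 5.0000 ≤ continuation, so V_0 = 20.9912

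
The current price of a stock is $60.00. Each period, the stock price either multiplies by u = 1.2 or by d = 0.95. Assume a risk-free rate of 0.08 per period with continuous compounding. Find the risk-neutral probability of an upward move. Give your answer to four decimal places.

p = 0.5331

Risk-neutral probability p = (e^0.08 − 0.95)/(1.2 − 0.95) = 0.1333/0.2500 = 0.5331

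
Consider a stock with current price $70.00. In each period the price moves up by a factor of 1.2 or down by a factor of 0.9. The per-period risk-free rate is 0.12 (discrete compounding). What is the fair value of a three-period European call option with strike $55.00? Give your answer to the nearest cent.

$30.91

Risk-neutral probability p = (1 + 0.12 − 0.9)/(1.2 − 0.9) = 0.2200/0.3000 = 0.7333
Terminal stock prices: S_uuu = 121, S_uud = 90.72, S_udd = 68.04, S_ddd = 51.03
Terminal payoffs (S − K): max(65.96, 0) = 65.96, max(35.72, 0) = 35.72, max(13.04, 0) = 13.04, max(-3.97, 0) = 0
Node uu (S = 100.8): V_uu = 1/1.12·[0.7333·65.9600 + 0.2667·35.7200] = 51.6929
Node ud (S = 75.6): V_ud = 1/1.12·[0.7333·35.7200 + 0.2667·13.0400] = 26.4929
Node dd (S = 56.7): V_dd = 1/1.12·[0.7333·13.0400 + 0.2667·0.0000] = 8.5381
Node u (S = 84): V_u = 1/1.12·[0.7333·51.6929 + 0.2667·26.4929] = 40.1543
Node d (S = 63): V_d = 1/1.12·[0.7333·26.4929 + 0.2667·8.5381] = 19.3794
Node 0 (S = 70): V_0 = 1/1.12·[0.7333·40.1543 + 0.2667·19.3794] = 30.9057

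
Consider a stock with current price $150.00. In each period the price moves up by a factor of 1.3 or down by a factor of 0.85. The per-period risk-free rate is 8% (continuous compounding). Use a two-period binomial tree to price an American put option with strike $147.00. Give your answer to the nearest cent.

$8.67

Risk-neutral probability p = (e^0.08 − 0.85)/(1.3 − 0.85) = 0.2333/0.4500 = 0.5184
Terminal stock prices: S_uu = 253.5, S_ud = 165.8, S_dd = 108.4
Terminal payoffs (K − S): max(-106.5, 0) = 0, max(-18.75, 0) = 0, max(38.63, 0) = 38.63
Node u (S = 195): continuation = e^(−0.08)·[0.5184·0.0000 + 0.4816·0.0000] = 0.0000; exercise value = 0.0000 ≤ continuation, so V_u = 0.0000
Node d (S = 127.5): continuation = e^(−0.08)·[0.5184·0.0000 + 0.4816·38.6250] = 17.1711; exercise value = 19.5000 > continuation, so V_d = 19.5000 (exercise)
Node 0 (S = 150): continuation = e^(−0.08)·[0.5184·0.0000 + 0.4816·19.5000] = 8.6689; exercise value = 0.0000 ≤ continuation, so V_0 = 8.6689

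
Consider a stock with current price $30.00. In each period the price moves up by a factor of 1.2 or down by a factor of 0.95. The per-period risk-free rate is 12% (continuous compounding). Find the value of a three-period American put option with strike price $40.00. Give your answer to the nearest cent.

Risk-neutral probability p = (e^0.12 − 0.95)/(1.2 − 0.95) = 0.1775/0.2500 = 0.7100
Terminal stock prices: S_uuu = 51.84, S_uud = 41.04, S_udd = 32.49, S_ddd = 25.72
Terminal payoffs (K − S): max(-11.84, 0) = 0, max(-1.04, 0) = 0, max(7.51, 0) = 7.51, max(14.28, 0) = 14.28
Node uu (S = 43.2): continuation = e^(−0.12)·[0.7100·0.0000 + 0.2900·0.0000] = 0.0000; exercise value = 0.0000 ≤ continuation, so V_uu = 0.0000
Node ud (S = 34.2): continuation = e^(−0.12)·[0.7100·0.0000 + 0.2900·7.5100] = 1.9317; exercise value = 5.8000 > continuation, so V_ud = 5.8000 (exercise)
Node dd (S = 27.07): continuation = e^(−0.12)·[0.7100·7.5100 + 0.2900·14.2788] = 8.4018; exercise value = 12.9250 > continuation, so V_dd = 12.9250 (exercise)
Node u (S = 36): continuation = e^(−0.12)·[0.7100·0.0000 + 0.2900·5.8000] = 1.4919; exercise value = 4.0000 > continuation, so V_u = 4.0000 (exercise)
Node d (S = 28.5): continuation = e^(−0.12)·[0.7100·5.8000 + 0.2900·12.9250] = 6.9768; exercise value = 11.5000 > continuation, so V_d = 11.5000 (exercise)
Node 0 (S = 30): continuation = e^(−0.12)·[0.7100·4.0000 + 0.2900·11.5000] = 5.4768; exercise value = 10.0000 > continuation, so V_0 = 10.0000 (exercise)

$10.00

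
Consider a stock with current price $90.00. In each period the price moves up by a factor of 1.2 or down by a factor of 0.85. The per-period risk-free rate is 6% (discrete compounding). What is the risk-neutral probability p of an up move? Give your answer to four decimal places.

p = 0.6000

Risk-neutral probability p = (1 + 0.06 − 0.85)/(1.2 − 0.85) = 0.2100/0.3500 = 0.6000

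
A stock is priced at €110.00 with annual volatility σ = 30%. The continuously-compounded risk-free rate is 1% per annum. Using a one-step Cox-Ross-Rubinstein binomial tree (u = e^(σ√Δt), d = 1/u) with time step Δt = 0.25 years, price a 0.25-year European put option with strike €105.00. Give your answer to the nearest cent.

CRR parameters: u = e^(σ√Δt) = e^(0.3·√0.25) = 1.1618, d = 1/u = 0.8607
Per-period rate: rΔt = 0.01·0.25 = 0.0025, so R = e^0.0025 = 1.0025
Risk-neutral probability p = (e^0.0025 − 0.8607)/(1.1618 − 0.8607) = 0.1418/0.3011 = 0.4709
Terminal stock prices: S_u = 127.8, S_d = 94.68
Terminal payoffs (K − S): max(-22.8, 0) = 0, max(10.32, 0) = 10.32
Node 0 (S = 110): V_0 = e^(−0.0025)·[0.4709·0.0000 + 0.5291·10.3221] = 5.4480

€5.45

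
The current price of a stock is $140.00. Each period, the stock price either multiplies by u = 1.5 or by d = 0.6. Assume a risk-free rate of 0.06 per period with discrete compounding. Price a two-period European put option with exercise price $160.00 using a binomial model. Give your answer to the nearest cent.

Risk-neutral probability p = (1 + 0.06 − 0.6)/(1.5 − 0.6) = 0.4600/0.9000 = 0.5111
Terminal stock prices: S_uu = 315, S_ud = 126, S_dd = 50.4
Terminal payoffs (K − S): max(-155, 0) = 0, max(34, 0) = 34, max(109.6, 0) = 109.6
Node u (S = 210): V_u = 1/1.06·[0.5111·0.0000 + 0.4889·34.0000] = 15.6813
Node d (S = 84): V_d = 1/1.06·[0.5111·34.0000 + 0.4889·109.6000] = 66.9434
Node 0 (S = 140): V_0 = 1/1.06·[0.5111·15.6813 + 0.4889·66.9434] = 38.4366

$38.44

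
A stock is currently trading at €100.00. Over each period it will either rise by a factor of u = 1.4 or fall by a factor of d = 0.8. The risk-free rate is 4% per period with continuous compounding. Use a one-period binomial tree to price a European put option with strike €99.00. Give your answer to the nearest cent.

Risk-neutral probability p = (e^0.04 − 0.8)/(1.4 − 0.8) = 0.2408/0.6000 = 0.4014
Terminal stock prices: S_u = 140, S_d = 80
Terminal payoffs (K − S): max(-41, 0) = 0, max(19, 0) = 19
Node 0 (S = 100): V_0 = e^(−0.04)·[0.4014·0.0000 + 0.5986·19.0000] = 10.9283

€10.93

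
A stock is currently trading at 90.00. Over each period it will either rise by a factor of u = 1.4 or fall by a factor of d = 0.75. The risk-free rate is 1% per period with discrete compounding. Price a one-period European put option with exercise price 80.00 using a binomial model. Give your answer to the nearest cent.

Risk-neutral probability p = (1 + 0.01 − 0.75)/(1.4 − 0.75) = 0.2600/0.6500 = 0.4000
Terminal stock prices: S_u = 126, S_d = 67.5
Terminal payoffs (K − S): max(-46, 0) = 0, max(12.5, 0) = 12.5
Node 0 (S = 90): V_0 = 1/1.01·[0.4000·0.0000 + 0.6000·12.5000] = 7.4257

7.43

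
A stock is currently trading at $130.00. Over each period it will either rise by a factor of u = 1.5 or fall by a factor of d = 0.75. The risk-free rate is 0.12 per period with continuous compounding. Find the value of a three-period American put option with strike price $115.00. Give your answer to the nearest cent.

Risk-neutral probability p = (e^0.12 − 0.75)/(1.5 − 0.75) = 0.3775/0.7500 = 0.5033
Terminal stock prices: S_uuu = 438.8, S_uud = 219.4, S_udd = 109.7, S_ddd = 54.84
Terminal payoffs (K − S): max(-323.8, 0) = 0, max(-104.4, 0) = 0, max(5.312, 0) = 5.312, max(60.16, 0) = 60.16
Node uu (S = 292.5): continuation = e^(−0.12)·[0.5033·0.0000 + 0.4967·0.0000] = 0.0000; exercise value = 0.0000 ≤ continuation, so V_uu = 0.0000
Node ud (S = 146.2): continuation = e^(−0.12)·[0.5033·0.0000 + 0.4967·5.3125] = 2.3402; exercise value = 0.0000 ≤ continuation, so V_ud = 2.3402
Node dd (S = 73.12): continuation = e^(−0.12)·[0.5033·5.3125 + 0.4967·60.1562] = 28.8709; exercise value = 41.8750 > continuation, so V_dd = 41.8750 (exercise)
Node u (S = 195): continuation = e^(−0.12)·[0.5033·0.0000 + 0.4967·2.3402] = 1.0309; exercise value = 0.0000 ≤ continuation, so V_u = 1.0309
Node d (S = 97.5): continuation = e^(−0.12)·[0.5033·2.3402 + 0.4967·41.8750] = 19.4909; exercise value = 17.5000 ≤ continuation, so V_d = 19.4909
Node 0 (S = 130): continuation = e^(−0.12)·[0.5033·1.0309 + 0.4967·19.4909] = 9.0461; exercise value = 0.0000 ≤ continuation, so V_0 = 9.0461

$9.05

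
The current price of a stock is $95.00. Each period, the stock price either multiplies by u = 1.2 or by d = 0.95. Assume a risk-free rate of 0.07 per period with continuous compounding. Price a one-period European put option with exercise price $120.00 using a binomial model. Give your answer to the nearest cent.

Risk-neutral probability p = (e^0.07 − 0.95)/(1.2 − 0.95) = 0.1225/0.2500 = 0.4900
Terminal stock prices: S_u = 114, S_d = 90.25
Terminal payoffs (K − S): max(6, 0) = 6, max(29.75, 0) = 29.75
Node 0 (S = 95): V_0 = e^(−0.07)·[0.4900·6.0000 + 0.5100·29.7500] = 16.8873

$16.89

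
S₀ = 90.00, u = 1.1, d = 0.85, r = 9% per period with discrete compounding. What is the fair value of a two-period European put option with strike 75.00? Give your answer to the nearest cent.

Risk-neutral probability p = (1 + 0.09 − 0.85)/(1.1 − 0.85) = 0.2400/0.2500 = 0.9600
Terminal stock prices: S_uu = 108.9, S_ud = 84.15, S_dd = 65.02
Terminal payoffs (K − S): max(-33.9, 0) = 0, max(-9.15, 0) = 0, max(9.975, 0) = 9.975
Node u (S = 99): V_u = 1/1.09·[0.9600·0.0000 + 0.0400·0.0000] = 0.0000
Node d (S = 76.5): V_d = 1/1.09·[0.9600·0.0000 + 0.0400·9.9750] = 0.3661
Node 0 (S = 90): V_0 = 1/1.09·[0.9600·0.0000 + 0.0400·0.3661] = 0.0134

0.01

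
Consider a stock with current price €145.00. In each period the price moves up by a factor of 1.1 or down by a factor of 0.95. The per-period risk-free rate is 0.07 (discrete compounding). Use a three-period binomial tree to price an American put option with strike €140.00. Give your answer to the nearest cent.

Risk-neutral probability p = (1 + 0.07 − 0.95)/(1.1 − 0.95) = 0.1200/0.1500 = 0.8000
Terminal stock prices: S_uuu = 193, S_uud = 166.7, S_udd = 143.9, S_ddd = 124.3
Terminal payoffs (K − S): max(-53, 0) = 0, max(-26.68, 0) = 0, max(-3.949, 0) = 0, max(15.68, 0) = 15.68
Node uu (S = 175.5): continuation = 1/1.07·[0.8000·0.0000 + 0.2000·0.0000] = 0.0000; exercise value = 0.0000 ≤ continuation, so V_uu = 0.0000
Node ud (S = 151.5): continuation = 1/1.07·[0.8000·0.0000 + 0.2000·0.0000] = 0.0000; exercise value = 0.0000 ≤ continuation, so V_ud = 0.0000
Node dd (S = 130.9): continuation = 1/1.07·[0.8000·0.0000 + 0.2000·15.6806] = 2.9310; exercise value = 9.1375 > continuation, so V_dd = 9.1375 (exercise)
Node u (S = 159.5): continuation = 1/1.07·[0.8000·0.0000 + 0.2000·0.0000] = 0.0000; exercise value = 0.0000 ≤ continuation, so V_u = 0.0000
Node d (S = 137.8): continuation = 1/1.07·[0.8000·0.0000 + 0.2000·9.1375] = 1.7079; exercise value = 2.2500 > continuation, so V_d = 2.2500 (exercise)
Node 0 (S = 145): continuation = 1/1.07·[0.8000·0.0000 + 0.2000·2.2500] = 0.4206; exercise value = 0.0000 ≤ continuation, so V_0 = 0.4206

€0.42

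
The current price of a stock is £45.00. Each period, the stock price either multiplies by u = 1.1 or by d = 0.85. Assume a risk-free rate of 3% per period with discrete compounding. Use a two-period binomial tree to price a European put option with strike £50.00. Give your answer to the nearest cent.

Risk-neutral probability p = (1 + 0.03 − 0.85)/(1.1 − 0.85) = 0.1800/0.2500 = 0.7200
Terminal stock prices: S_uu = 54.45, S_ud = 42.08, S_dd = 32.51
Terminal payoffs (K − S): max(-4.45, 0) = 0, max(7.925, 0) = 7.925, max(17.49, 0) = 17.49
Node u (S = 49.5): V_u = 1/1.03·[0.7200·0.0000 + 0.2800·7.9250] = 2.1544
Node d (S = 38.25): V_d = 1/1.03·[0.7200·7.9250 + 0.2800·17.4875] = 10.2937
Node 0 (S = 45): V_0 = 1/1.03·[0.7200·2.1544 + 0.2800·10.2937] = 4.3043

£4.30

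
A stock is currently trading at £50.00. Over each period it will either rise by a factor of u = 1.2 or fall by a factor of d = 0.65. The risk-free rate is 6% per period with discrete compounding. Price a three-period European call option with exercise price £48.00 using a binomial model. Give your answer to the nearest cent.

£13.36

Risk-neutral probability p = (1 + 0.06 − 0.65)/(1.2 − 0.65) = 0.4100/0.5500 = 0.7455
Terminal stock prices: S_uuu = 86.4, S_uud = 46.8, S_udd = 25.35, S_ddd = 13.73
Terminal payoffs (S − K): max(38.4, 0) = 38.4, max(-1.2, 0) = 0, max(-22.65, 0) = 0, max(-34.27, 0) = 0
Node uu (S = 72): V_uu = 1/1.06·[0.7455·38.4000 + 0.2545·0.0000] = 27.0051
Node ud (S = 39): V_ud = 1/1.06·[0.7455·0.0000 + 0.2545·0.0000] = 0.0000
Node dd (S = 21.13): V_dd = 1/1.06·[0.7455·0.0000 + 0.2545·0.0000] = 0.0000
Node u (S = 60): V_u = 1/1.06·[0.7455·27.0051 + 0.2545·0.0000] = 18.9916
Node d (S = 32.5): V_d = 1/1.06·[0.7455·0.0000 + 0.2545·0.0000] = 0.0000
Node 0 (S = 50): V_0 = 1/1.06·[0.7455·18.9916 + 0.2545·0.0000] = 13.3560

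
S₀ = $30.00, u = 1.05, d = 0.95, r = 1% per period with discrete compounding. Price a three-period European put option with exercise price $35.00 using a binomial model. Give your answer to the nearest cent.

$3.97

Risk-neutral probability p = (1 + 0.01 − 0.95)/(1.05 − 0.95) = 0.0600/0.1000 = 0.6000
Terminal stock prices: S_uuu = 34.73, S_uud = 31.42, S_udd = 28.43, S_ddd = 25.72
Terminal payoffs (K − S): max(0.2712, 0) = 0.2712, max(3.579, 0) = 3.579, max(6.571, 0) = 6.571, max(9.279, 0) = 9.279
Node uu (S = 33.08): V_uu = 1/1.01·[0.6000·0.2712 + 0.4000·3.5787] = 1.5785
Node ud (S = 29.92): V_ud = 1/1.01·[0.6000·3.5787 + 0.4000·6.5713] = 4.7285
Node dd (S = 27.07): V_dd = 1/1.01·[0.6000·6.5713 + 0.4000·9.2788] = 7.5785
Node u (S = 31.5): V_u = 1/1.01·[0.6000·1.5785 + 0.4000·4.7285] = 2.8104
Node d (S = 28.5): V_d = 1/1.01·[0.6000·4.7285 + 0.4000·7.5785] = 5.8104
Node 0 (S = 30): V_0 = 1/1.01·[0.6000·2.8104 + 0.4000·5.8104] = 3.9707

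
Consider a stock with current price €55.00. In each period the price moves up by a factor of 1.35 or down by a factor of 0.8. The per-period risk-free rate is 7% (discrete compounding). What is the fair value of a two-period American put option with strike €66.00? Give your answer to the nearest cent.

Risk-neutral probability p = (1 + 0.07 − 0.8)/(1.35 − 0.8) = 0.2700/0.5500 = 0.4909
Terminal stock prices: S_uu = 100.2, S_ud = 59.4, S_dd = 35.2
Terminal payoffs (K − S): max(-34.24, 0) = 0, max(6.6, 0) = 6.6, max(30.8, 0) = 30.8
Node u (S = 74.25): continuation = 1/1.07·[0.4909·0.0000 + 0.5091·6.6000] = 3.1402; exercise value = 0.0000 ≤ continuation, so V_u = 3.1402
Node d (S = 44): continuation = 1/1.07·[0.4909·6.6000 + 0.5091·30.8000] = 17.6822; exercise value = 22.0000 > continuation, so V_d = 22.0000 (exercise)
Node 0 (S = 55): continuation = 1/1.07·[0.4909·3.1402 + 0.5091·22.0000] = 11.9080; exercise value = 11.0000 ≤ continuation, so V_0 = 11.9080

€11.91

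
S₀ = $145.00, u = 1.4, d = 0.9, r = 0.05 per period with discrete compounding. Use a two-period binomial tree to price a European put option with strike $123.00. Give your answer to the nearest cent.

Risk-neutral probability p = (1 + 0.05 − 0.9)/(1.4 − 0.9) = 0.1500/0.5000 = 0.3000
Terminal stock prices: S_uu = 284.2, S_ud = 182.7, S_dd = 117.5
Terminal payoffs (K − S): max(-161.2, 0) = 0, max(-59.7, 0) = 0, max(5.55, 0) = 5.55
Node u (S = 203): V_u = 1/1.05·[0.3000·0.0000 + 0.7000·0.0000] = 0.0000
Node d (S = 130.5): V_d = 1/1.05·[0.3000·0.0000 + 0.7000·5.5500] = 3.7000
Node 0 (S = 145): V_0 = 1/1.05·[0.3000·0.0000 + 0.7000·3.7000] = 2.4667

$2.47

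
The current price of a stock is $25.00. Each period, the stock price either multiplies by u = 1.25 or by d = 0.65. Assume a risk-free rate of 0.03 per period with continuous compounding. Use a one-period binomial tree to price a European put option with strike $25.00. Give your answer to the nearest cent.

$3.11

Risk-neutral probability p = (e^0.03 − 0.65)/(1.25 − 0.65) = 0.3805/0.6000 = 0.6341
Terminal stock prices: S_u = 31.25, S_d = 16.25
Terminal payoffs (K − S): max(-6.25, 0) = 0, max(8.75, 0) = 8.75
Node 0 (S = 25): V_0 = e^(−0.03)·[0.6341·0.0000 + 0.3659·8.7500] = 3.1071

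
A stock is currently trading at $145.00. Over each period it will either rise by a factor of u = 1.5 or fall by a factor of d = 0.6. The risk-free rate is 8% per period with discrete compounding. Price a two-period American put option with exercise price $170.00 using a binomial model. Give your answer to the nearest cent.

$44.29

Risk-neutral probability p = (1 + 0.08 − 0.6)/(1.5 − 0.6) = 0.4800/0.9000 = 0.5333
Terminal stock prices: S_uu = 326.2, S_ud = 130.5, S_dd = 52.2
Terminal payoffs (K − S): max(-156.2, 0) = 0, max(39.5, 0) = 39.5, max(117.8, 0) = 117.8
Node u (S = 217.5): continuation = 1/1.08·[0.5333·0.0000 + 0.4667·39.5000] = 17.0679; exercise value = 0.0000 ≤ continuation, so V_u = 17.0679
Node d (S = 87): continuation = 1/1.08·[0.5333·39.5000 + 0.4667·117.8000] = 70.4074; exercise value = 83.0000 > continuation, so V_d = 83.0000 (exercise)
Node 0 (S = 145): continuation = 1/1.08·[0.5333·17.0679 + 0.4667·83.0000] = 44.2928; exercise value = 25.0000 ≤ continuation, so V_0 = 44.2928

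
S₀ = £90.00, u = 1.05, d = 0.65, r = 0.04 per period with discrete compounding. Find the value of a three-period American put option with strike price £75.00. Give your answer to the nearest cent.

Risk-neutral probability p = (1 + 0.04 − 0.65)/(1.05 − 0.65) = 0.3900/0.4000 = 0.9750
Terminal stock prices: S_uuu = 104.2, S_uud = 64.5, S_udd = 39.93, S_ddd = 24.72
Terminal payoffs (K − S): max(-29.19, 0) = 0, max(10.5, 0) = 10.5, max(35.07, 0) = 35.07, max(50.28, 0) = 50.28
Node uu (S = 99.23): continuation = 1/1.04·[0.9750·0.0000 + 0.0250·10.5037] = 0.2525; exercise value = 0.0000 ≤ continuation, so V_uu = 0.2525
Node ud (S = 61.43): continuation = 1/1.04·[0.9750·10.5037 + 0.0250·35.0737] = 10.6904; exercise value = 13.5750 > continuation, so V_ud = 13.5750 (exercise)
Node dd (S = 38.03): continuation = 1/1.04·[0.9750·35.0737 + 0.0250·50.2837] = 34.0904; exercise value = 36.9750 > continuation, so V_dd = 36.9750 (exercise)
Node u (S = 94.5): continuation = 1/1.04·[0.9750·0.2525 + 0.0250·13.5750] = 0.5630; exercise value = 0.0000 ≤ continuation, so V_u = 0.5630
Node d (S = 58.5): continuation = 1/1.04·[0.9750·13.5750 + 0.0250·36.9750] = 13.6154; exercise value = 16.5000 > continuation, so V_d = 16.5000 (exercise)
Node 0 (S = 90): continuation = 1/1.04·[0.9750·0.5630 + 0.0250·16.5000] = 0.9245; exercise value = 0.0000 ≤ continuation, so V_0 = 0.9245

£0.92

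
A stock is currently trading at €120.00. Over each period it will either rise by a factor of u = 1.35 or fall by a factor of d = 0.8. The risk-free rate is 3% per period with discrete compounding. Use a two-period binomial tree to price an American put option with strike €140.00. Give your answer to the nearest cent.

Risk-neutral probability p = (1 + 0.03 − 0.8)/(1.35 − 0.8) = 0.2300/0.5500 = 0.4182
Terminal stock prices: S_uu = 218.7, S_ud = 129.6, S_dd = 76.8
Terminal payoffs (K − S): max(-78.7, 0) = 0, max(10.4, 0) = 10.4, max(63.2, 0) = 63.2
Node u (S = 162): continuation = 1/1.03·[0.4182·0.0000 + 0.5818·10.4000] = 5.8747; exercise value = 0.0000 ≤ continuation, so V_u = 5.8747
Node d (S = 96): continuation = 1/1.03·[0.4182·10.4000 + 0.5818·63.2000] = 39.9223; exercise value = 44.0000 > continuation, so V_d = 44.0000 (exercise)
Node 0 (S = 120): continuation = 1/1.03·[0.4182·5.8747 + 0.5818·44.0000] = 27.2395; exercise value = 20.0000 ≤ continuation, so V_0 = 27.2395

€27.24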